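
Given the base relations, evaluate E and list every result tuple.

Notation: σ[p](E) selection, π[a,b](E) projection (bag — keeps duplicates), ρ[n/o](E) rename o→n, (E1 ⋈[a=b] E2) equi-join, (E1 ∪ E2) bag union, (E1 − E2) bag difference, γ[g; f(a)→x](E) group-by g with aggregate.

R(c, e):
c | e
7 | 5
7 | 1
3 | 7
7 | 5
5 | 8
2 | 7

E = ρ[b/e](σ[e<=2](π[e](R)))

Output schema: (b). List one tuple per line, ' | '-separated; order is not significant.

Per-node cardinality:
  R → 6
  π[e](R) → 6
  σ[e<=2](π[e](R)) → 1
  ρ[b/e](σ[e<=2](π[e](R))) → 1

== RESULT ==
b
1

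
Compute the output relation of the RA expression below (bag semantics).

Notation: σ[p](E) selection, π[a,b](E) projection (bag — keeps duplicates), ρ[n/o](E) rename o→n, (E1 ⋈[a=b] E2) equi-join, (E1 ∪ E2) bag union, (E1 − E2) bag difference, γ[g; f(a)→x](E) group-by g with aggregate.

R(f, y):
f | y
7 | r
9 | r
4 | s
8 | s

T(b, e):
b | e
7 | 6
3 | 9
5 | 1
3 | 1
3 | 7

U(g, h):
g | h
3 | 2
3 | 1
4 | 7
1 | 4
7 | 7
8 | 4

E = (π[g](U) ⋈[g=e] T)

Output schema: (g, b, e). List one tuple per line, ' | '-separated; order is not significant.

Stepwise |·|:
  U → 6
  π[g](U) → 6
  T → 5
  (π[g](U) ⋈[g=e] T) → 3

== RESULT ==
g | b | e
1 | 3 | 1
1 | 5 | 1
7 | 3 | 7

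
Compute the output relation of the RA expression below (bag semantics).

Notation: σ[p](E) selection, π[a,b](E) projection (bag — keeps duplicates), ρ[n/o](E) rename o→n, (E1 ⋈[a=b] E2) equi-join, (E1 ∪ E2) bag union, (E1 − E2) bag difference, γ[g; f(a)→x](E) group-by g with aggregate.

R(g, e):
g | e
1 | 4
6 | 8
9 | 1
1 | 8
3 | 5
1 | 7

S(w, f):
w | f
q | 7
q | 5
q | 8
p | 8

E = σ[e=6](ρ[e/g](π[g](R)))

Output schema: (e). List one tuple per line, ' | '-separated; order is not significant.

Row counts bottom-up:
  R → 6
  π[g](R) → 6
  ρ[e/g](π[g](R)) → 6
  σ[e=6](ρ[e/g](π[g](R))) → 1

== RESULT ==
e
6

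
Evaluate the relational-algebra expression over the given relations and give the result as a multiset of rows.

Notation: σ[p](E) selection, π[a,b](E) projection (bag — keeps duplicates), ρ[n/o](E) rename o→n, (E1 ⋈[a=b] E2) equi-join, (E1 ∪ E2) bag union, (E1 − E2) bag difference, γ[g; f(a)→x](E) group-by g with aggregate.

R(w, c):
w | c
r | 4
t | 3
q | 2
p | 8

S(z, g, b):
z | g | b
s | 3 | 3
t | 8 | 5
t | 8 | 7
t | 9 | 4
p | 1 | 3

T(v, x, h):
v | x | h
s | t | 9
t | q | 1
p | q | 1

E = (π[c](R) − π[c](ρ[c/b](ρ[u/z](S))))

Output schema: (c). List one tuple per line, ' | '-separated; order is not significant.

Subexpression sizes:
  R → 4
  π[c](R) → 4
  S → 5
  ρ[u/z](S) → 5
  ρ[c/b](ρ[u/z](S)) → 5
  π[c](ρ[c/b](ρ[u/z](S))) → 5
  (π[c](R) − π[c](ρ[c/b](ρ[u/z](S)))) → 2

== RESULT ==
c
2
8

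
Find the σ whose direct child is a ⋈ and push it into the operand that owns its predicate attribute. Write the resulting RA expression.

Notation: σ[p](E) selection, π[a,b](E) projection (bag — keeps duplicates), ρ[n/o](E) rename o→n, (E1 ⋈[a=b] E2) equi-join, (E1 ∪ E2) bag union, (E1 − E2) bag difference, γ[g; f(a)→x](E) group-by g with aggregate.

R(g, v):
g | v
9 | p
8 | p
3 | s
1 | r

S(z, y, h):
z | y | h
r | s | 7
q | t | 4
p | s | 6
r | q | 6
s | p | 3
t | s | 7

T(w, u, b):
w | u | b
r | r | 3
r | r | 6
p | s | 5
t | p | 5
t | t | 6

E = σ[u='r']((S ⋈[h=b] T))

σ filters on u, owned by the right side.
E' = (S ⋈[h=b] σ[u='r'](T))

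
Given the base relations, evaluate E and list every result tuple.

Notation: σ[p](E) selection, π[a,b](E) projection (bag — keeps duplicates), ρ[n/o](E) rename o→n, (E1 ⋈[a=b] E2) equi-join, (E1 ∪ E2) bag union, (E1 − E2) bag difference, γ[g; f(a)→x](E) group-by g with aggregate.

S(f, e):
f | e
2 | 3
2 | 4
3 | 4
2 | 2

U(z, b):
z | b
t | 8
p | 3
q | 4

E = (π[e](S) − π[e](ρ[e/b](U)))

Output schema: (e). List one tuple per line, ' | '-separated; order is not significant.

Stepwise |·|:
  S → 4
  π[e](S) → 4
  U → 3
  ρ[e/b](U) → 3
  π[e](ρ[e/b](U)) → 3
  (π[e](S) − π[e](ρ[e/b](U))) → 2

== RESULT ==
e
2
4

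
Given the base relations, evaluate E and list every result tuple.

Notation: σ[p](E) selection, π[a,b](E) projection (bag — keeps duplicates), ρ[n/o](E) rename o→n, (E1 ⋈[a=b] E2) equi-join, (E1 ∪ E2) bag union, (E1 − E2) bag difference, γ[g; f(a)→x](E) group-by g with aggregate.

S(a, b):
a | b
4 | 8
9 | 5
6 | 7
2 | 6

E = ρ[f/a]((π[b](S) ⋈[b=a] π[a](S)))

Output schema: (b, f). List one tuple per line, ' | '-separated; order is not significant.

Subexpression sizes:
  S → 4
  π[b](S) → 4
  S → 4
  π[a](S) → 4
  (π[b](S) ⋈[b=a] π[a](S)) → 1
  ρ[f/a]((π[b](S) ⋈[b=a] π[a](S))) → 1

== RESULT ==
b | f
6 | 6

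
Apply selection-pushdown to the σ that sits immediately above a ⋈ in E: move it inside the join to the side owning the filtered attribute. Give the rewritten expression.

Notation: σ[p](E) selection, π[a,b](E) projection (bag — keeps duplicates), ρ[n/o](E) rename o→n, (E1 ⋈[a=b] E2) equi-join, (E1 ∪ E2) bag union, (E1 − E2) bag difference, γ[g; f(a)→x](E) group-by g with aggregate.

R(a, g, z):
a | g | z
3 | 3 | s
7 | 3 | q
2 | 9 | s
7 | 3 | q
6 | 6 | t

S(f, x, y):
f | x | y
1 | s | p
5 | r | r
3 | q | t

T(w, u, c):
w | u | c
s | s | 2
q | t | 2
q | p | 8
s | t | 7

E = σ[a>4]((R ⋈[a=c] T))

σ filters on a, owned by the left side.
E' = (σ[a>4](R) ⋈[a=c] T)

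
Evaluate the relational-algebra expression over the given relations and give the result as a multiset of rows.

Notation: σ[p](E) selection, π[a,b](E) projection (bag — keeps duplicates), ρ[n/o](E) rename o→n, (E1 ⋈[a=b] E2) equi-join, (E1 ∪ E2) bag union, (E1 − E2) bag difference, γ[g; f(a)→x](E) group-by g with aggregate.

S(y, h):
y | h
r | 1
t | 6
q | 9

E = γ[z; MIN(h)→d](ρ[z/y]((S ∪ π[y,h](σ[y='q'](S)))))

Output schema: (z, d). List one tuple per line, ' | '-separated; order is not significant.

Per-node cardinality:
  S → 3
  S → 3
  σ[y='q'](S) → 1
  π[y,h](σ[y='q'](S)) → 1
  (S ∪ π[y,h](σ[y='q'](S))) → 4
  ρ[z/y]((S ∪ π[y,h](σ[y='q'](S)))) → 4
  γ[z; MIN(h)→d](ρ[z/y]((S ∪ π[y,h](σ[y='q'](S))))) → 3

== RESULT ==
z | d
q | 9
r | 1
t | 6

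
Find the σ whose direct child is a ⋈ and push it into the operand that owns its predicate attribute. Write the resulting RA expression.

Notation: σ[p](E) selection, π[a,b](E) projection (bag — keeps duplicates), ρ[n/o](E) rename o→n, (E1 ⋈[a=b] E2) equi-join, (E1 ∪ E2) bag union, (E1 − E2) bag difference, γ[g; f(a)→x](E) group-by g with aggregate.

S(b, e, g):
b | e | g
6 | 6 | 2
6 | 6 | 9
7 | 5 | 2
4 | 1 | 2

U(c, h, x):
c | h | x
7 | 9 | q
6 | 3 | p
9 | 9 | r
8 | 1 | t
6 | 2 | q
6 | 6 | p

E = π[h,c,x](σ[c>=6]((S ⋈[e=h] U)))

σ filters on c, owned by the right side.
E' = π[h,c,x]((S ⋈[e=h] σ[c>=6](U)))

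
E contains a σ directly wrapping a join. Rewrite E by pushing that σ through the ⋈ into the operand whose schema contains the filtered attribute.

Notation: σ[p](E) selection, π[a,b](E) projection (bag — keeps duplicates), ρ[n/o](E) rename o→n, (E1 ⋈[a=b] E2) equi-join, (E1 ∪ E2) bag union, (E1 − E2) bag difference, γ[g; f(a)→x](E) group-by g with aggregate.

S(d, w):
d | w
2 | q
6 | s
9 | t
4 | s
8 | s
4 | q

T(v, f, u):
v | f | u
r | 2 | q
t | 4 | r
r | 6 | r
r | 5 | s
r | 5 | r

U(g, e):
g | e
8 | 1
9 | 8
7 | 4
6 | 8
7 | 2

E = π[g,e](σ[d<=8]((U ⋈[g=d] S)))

σ filters on d, owned by the right side.
E' = π[g,e]((U ⋈[g=d] σ[d<=8](S)))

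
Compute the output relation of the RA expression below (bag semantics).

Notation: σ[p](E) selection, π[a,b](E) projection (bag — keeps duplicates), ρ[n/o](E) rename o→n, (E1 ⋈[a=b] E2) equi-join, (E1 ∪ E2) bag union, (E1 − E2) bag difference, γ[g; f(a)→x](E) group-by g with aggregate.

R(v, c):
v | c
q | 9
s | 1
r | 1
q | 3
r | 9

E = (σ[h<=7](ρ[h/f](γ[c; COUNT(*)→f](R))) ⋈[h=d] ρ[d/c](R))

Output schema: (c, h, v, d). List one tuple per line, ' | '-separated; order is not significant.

Row counts bottom-up:
  R → 5
  γ[c; COUNT(*)→f](R) → 3
  ρ[h/f](γ[c; COUNT(*)→f](R)) → 3
  σ[h<=7](ρ[h/f](γ[c; COUNT(*)→f](R))) → 3
  R → 5
  ρ[d/c](R) → 5
  (σ[h<=7](ρ[h/f](γ[c; COUNT(*)→f](R))) ⋈[h=d] ρ[d/c](R)) → 2

== RESULT ==
c | h | v | d
3 | 1 | r | 1
3 | 1 | s | 1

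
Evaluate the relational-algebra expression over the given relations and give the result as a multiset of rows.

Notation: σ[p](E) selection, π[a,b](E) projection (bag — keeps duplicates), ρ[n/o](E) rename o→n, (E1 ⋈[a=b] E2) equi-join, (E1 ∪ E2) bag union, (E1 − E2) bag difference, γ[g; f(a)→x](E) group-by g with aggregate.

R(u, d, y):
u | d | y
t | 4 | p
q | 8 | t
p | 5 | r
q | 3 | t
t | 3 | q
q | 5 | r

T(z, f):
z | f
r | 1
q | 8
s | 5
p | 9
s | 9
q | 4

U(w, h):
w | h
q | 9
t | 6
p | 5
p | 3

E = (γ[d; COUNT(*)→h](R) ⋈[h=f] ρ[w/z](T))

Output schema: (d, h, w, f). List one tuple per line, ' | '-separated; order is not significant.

Subexpression sizes:
  R → 6
  γ[d; COUNT(*)→h](R) → 4
  T → 6
  ρ[w/z](T) → 6
  (γ[d; COUNT(*)→h](R) ⋈[h=f] ρ[w/z](T)) → 2

== RESULT ==
d | h | w | f
4 | 1 | r | 1
8 | 1 | r | 1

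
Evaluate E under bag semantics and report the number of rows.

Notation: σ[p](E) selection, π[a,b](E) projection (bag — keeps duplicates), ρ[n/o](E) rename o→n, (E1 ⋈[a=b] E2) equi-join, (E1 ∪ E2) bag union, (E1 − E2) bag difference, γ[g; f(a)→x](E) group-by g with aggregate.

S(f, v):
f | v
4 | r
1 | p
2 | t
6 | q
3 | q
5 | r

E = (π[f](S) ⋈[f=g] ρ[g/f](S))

Subexpression sizes:
  S → 6
  π[f](S) → 6
  S → 6
  ρ[g/f](S) → 6
  (π[f](S) ⋈[f=g] ρ[g/f](S)) → 6

|E| = 6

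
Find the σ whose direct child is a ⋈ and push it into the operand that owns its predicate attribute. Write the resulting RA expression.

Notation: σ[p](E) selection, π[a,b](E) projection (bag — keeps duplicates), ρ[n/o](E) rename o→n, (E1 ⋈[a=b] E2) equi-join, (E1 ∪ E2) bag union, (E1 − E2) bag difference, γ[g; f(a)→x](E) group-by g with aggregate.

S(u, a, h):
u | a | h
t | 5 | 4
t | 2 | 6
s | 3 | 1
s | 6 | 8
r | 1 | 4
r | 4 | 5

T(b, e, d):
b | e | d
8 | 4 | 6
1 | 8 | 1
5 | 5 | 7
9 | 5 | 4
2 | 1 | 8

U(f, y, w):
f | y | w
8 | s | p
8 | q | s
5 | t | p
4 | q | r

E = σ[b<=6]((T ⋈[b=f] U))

σ filters on b, owned by the left side.
E' = (σ[b<=6](T) ⋈[b=f] U)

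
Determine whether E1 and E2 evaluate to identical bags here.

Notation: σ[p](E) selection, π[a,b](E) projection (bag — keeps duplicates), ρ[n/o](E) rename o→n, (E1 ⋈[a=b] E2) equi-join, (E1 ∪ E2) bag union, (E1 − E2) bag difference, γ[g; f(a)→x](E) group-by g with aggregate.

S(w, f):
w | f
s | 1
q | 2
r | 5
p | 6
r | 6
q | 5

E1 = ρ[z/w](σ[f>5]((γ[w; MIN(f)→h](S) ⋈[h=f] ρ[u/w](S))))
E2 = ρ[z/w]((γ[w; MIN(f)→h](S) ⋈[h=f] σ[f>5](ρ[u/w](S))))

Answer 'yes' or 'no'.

E1 subexpression sizes:
  S → 6
  γ[w; MIN(f)→h](S) → 4
  S → 6
  ρ[u/w](S) → 6
  (γ[w; MIN(f)→h](S) ⋈[h=f] ρ[u/w](S)) → 6
  σ[f>5]((γ[w; MIN(f)→h](S) ⋈[h=f] ρ[u/w](S))) → 2
  ρ[z/w](σ[f>5]((γ[w; MIN(f)→h](S) ⋈[h=f] ρ[u/w](S)))) → 2
E2 subexpression sizes:
  S → 6
  γ[w; MIN(f)→h](S) → 4
  S → 6
  ρ[u/w](S) → 6
  σ[f>5](ρ[u/w](S)) → 2
  (γ[w; MIN(f)→h](S) ⋈[h=f] σ[f>5](ρ[u/w](S))) → 2
  ρ[z/w]((γ[w; MIN(f)→h](S) ⋈[h=f] σ[f>5](ρ[u/w](S)))) → 2

E1 and E2 produce the same multiset:
z | h | u | f
p | 6 | p | 6
p | 6 | r | 6

yes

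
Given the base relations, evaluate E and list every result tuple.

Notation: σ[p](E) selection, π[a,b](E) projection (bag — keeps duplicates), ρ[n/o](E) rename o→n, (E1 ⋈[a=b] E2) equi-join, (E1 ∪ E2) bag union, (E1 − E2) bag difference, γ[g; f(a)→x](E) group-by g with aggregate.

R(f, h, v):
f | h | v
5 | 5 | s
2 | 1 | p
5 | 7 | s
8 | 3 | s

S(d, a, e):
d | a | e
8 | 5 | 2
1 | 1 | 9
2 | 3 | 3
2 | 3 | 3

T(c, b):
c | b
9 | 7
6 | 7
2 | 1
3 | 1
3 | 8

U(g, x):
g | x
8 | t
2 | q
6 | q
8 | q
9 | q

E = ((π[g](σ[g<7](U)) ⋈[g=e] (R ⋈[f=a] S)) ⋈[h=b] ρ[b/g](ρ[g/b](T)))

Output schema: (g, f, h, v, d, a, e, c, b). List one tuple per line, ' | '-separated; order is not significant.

Per-node cardinality:
  U → 5
  σ[g<7](U) → 2
  π[g](σ[g<7](U)) → 2
  R → 4
  S → 4
  (R ⋈[f=a] S) → 2
  (π[g](σ[g<7](U)) ⋈[g=e] (R ⋈[f=a] S)) → 2
  T → 5
  ρ[g/b](T) → 5
  ρ[b/g](ρ[g/b](T)) → 5
  ((π[g](σ[g<7](U)) ⋈[g=e] (R ⋈[f=a] S)) ⋈[h=b] ρ[b/g](ρ[g/b](T))) → 2

== RESULT ==
g | f | h | v | d | a | e | c | b
2 | 5 | 7 | s | 8 | 5 | 2 | 6 | 7
2 | 5 | 7 | s | 8 | 5 | 2 | 9 | 7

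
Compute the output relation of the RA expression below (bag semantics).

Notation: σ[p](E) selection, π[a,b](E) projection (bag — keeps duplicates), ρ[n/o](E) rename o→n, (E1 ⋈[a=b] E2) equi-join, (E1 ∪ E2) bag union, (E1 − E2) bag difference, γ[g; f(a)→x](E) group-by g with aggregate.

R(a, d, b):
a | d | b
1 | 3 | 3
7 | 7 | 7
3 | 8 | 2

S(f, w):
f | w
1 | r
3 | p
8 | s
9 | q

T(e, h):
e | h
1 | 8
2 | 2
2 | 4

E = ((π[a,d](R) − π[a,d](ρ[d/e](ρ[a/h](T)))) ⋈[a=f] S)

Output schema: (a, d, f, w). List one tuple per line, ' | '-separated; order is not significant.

Row counts bottom-up:
  R → 3
  π[a,d](R) → 3
  T → 3
  ρ[a/h](T) → 3
  ρ[d/e](ρ[a/h](T)) → 3
  π[a,d](ρ[d/e](ρ[a/h](T))) → 3
  (π[a,d](R) − π[a,d](ρ[d/e](ρ[a/h](T)))) → 3
  S → 4
  ((π[a,d](R) − π[a,d](ρ[d/e](ρ[a/h](T)))) ⋈[a=f] S) → 2

== RESULT ==
a | d | f | w
1 | 3 | 1 | r
3 | 8 | 3 | p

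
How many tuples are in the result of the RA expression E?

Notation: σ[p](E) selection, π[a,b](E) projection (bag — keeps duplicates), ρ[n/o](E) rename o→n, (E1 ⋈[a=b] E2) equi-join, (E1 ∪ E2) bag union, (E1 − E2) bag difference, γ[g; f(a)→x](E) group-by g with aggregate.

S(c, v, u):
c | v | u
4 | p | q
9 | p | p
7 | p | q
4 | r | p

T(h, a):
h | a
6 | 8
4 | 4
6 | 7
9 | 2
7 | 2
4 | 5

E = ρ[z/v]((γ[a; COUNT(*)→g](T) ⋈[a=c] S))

Subexpression sizes:
  T → 6
  γ[a; COUNT(*)→g](T) → 5
  S → 4
  (γ[a; COUNT(*)→g](T) ⋈[a=c] S) → 3
  ρ[z/v]((γ[a; COUNT(*)→g](T) ⋈[a=c] S)) → 3

|E| = 3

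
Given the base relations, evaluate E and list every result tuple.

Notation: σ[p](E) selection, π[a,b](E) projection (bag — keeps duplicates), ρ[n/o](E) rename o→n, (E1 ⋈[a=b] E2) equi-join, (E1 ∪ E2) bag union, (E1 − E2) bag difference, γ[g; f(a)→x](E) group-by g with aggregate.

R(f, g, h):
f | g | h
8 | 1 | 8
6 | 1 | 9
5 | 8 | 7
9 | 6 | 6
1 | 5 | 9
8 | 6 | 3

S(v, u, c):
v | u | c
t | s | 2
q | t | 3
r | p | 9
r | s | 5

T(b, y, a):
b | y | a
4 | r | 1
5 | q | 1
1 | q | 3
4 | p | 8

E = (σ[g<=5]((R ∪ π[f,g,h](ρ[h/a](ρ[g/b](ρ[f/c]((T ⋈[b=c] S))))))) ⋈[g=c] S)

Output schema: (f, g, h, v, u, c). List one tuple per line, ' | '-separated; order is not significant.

Subexpression sizes:
  R → 6
  T → 4
  S → 4
  (T ⋈[b=c] S) → 1
  ρ[f/c]((T ⋈[b=c] S)) → 1
  ρ[g/b](ρ[f/c]((T ⋈[b=c] S))) → 1
  ρ[h/a](ρ[g/b](ρ[f/c]((T ⋈[b=c] S)))) → 1
  π[f,g,h](ρ[h/a](ρ[g/b](ρ[f/c]((T ⋈[b=c] S))))) → 1
  (R ∪ π[f,g,h](ρ[h/a](ρ[g/b](ρ[f/c]((T ⋈[b=c] S)))))) → 7
  σ[g<=5]((R ∪ π[f,g,h](ρ[h/a](ρ[g/b](ρ[f/c]((T ⋈[b=c] S))))))) → 4
  S → 4
  (σ[g<=5]((R ∪ π[f,g,h](ρ[h/a](ρ[g/b](ρ[f/c]((T ⋈[b=c] S))))))) ⋈[g=c] S) → 2

== RESULT ==
f | g | h | v | u | c
1 | 5 | 9 | r | s | 5
5 | 5 | 1 | r | s | 5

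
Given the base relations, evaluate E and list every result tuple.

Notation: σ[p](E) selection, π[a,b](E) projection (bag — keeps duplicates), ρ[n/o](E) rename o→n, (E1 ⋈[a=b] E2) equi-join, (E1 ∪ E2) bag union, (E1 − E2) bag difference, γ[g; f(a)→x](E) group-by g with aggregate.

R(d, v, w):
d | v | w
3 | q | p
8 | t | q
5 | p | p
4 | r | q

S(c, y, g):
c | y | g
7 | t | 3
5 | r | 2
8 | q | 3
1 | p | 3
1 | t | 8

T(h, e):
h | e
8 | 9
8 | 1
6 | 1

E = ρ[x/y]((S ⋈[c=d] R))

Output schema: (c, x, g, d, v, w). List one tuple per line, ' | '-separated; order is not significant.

Subexpression sizes:
  S → 5
  R → 4
  (S ⋈[c=d] R) → 2
  ρ[x/y]((S ⋈[c=d] R)) → 2

== RESULT ==
c | x | g | d | v | w
5 | r | 2 | 5 | p | p
8 | q | 3 | 8 | t | q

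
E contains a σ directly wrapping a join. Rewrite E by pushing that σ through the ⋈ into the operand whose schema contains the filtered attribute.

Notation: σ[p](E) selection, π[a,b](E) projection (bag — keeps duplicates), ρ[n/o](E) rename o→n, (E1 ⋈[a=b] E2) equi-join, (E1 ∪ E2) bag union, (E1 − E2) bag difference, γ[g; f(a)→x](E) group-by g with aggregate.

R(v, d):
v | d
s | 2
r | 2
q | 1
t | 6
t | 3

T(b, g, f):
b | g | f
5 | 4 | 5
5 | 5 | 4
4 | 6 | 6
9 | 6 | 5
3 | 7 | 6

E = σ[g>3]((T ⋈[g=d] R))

σ filters on g, owned by the left side.
E' = (σ[g>3](T) ⋈[g=d] R)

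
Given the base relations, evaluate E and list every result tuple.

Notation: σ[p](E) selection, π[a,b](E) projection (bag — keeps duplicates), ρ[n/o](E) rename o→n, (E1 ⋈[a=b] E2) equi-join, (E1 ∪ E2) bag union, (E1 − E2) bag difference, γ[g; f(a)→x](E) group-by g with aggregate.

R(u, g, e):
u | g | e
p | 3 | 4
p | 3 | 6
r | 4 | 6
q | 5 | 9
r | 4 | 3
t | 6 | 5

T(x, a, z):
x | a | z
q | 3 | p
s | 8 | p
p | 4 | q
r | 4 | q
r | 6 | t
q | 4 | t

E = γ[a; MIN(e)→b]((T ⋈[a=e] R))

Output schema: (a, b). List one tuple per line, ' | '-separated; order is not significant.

Stepwise |·|:
  T → 6
  R → 6
  (T ⋈[a=e] R) → 6
  γ[a; MIN(e)→b]((T ⋈[a=e] R)) → 3

== RESULT ==
a | b
3 | 3
4 | 4
6 | 6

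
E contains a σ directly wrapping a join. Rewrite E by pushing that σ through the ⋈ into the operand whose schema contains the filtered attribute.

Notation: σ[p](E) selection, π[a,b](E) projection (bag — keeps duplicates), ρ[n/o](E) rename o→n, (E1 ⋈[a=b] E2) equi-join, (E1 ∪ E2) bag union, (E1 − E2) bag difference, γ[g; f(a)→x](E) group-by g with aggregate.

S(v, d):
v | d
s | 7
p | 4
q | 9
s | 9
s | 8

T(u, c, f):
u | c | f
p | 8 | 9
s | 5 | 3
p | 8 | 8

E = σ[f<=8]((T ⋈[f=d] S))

σ filters on f, owned by the left side.
E' = (σ[f<=8](T) ⋈[f=d] S)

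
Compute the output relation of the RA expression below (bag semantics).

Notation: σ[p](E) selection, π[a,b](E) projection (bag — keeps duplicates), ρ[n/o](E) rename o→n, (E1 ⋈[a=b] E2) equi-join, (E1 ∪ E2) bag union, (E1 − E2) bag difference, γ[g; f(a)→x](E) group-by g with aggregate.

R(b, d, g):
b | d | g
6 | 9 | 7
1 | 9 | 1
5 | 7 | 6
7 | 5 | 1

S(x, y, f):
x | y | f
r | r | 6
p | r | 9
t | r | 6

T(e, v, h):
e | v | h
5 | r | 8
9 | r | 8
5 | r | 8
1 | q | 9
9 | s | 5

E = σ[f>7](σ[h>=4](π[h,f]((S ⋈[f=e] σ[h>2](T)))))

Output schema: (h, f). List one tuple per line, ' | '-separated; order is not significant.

Row counts bottom-up:
  S → 3
  T → 5
  σ[h>2](T) → 5
  (S ⋈[f=e] σ[h>2](T)) → 2
  π[h,f]((S ⋈[f=e] σ[h>2](T))) → 2
  σ[h>=4](π[h,f]((S ⋈[f=e] σ[h>2](T)))) → 2
  σ[f>7](σ[h>=4](π[h,f]((S ⋈[f=e] σ[h>2](T))))) → 2

== RESULT ==
h | f
5 | 9
8 | 9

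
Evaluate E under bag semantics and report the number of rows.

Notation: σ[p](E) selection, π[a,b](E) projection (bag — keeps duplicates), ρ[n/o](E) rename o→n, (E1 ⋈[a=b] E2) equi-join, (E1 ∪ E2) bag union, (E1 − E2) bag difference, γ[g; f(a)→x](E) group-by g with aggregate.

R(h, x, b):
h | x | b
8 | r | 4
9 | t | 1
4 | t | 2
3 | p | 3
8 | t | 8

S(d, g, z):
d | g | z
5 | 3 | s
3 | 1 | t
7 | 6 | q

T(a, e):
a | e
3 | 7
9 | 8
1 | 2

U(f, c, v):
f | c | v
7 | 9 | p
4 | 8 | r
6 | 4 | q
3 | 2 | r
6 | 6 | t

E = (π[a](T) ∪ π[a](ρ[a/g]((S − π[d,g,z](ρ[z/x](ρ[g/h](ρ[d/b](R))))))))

Subexpression sizes:
  T → 3
  π[a](T) → 3
  S → 3
  R → 5
  ρ[d/b](R) → 5
  ρ[g/h](ρ[d/b](R)) → 5
  ρ[z/x](ρ[g/h](ρ[d/b](R))) → 5
  π[d,g,z](ρ[z/x](ρ[g/h](ρ[d/b](R)))) → 5
  (S − π[d,g,z](ρ[z/x](ρ[g/h](ρ[d/b](R))))) → 3
  ρ[a/g]((S − π[d,g,z](ρ[z/x](ρ[g/h](ρ[d/b](R)))))) → 3
  π[a](ρ[a/g]((S − π[d,g,z](ρ[z/x](ρ[g/h](ρ[d/b](R))))))) → 3
  (π[a](T) ∪ π[a](ρ[a/g]((S − π[d,g,z](ρ[z/x](ρ[g/h](ρ[d/b](R)))))))) → 6

|E| = 6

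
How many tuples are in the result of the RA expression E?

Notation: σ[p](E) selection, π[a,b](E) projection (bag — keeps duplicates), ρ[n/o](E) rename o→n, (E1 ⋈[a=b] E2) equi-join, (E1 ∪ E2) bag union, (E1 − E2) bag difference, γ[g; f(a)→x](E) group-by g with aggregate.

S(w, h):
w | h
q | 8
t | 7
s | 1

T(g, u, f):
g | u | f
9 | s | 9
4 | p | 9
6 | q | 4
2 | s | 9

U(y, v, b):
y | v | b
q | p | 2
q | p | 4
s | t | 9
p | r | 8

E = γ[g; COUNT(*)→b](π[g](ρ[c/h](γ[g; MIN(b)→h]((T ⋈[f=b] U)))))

Row counts bottom-up:
  T → 4
  U → 4
  (T ⋈[f=b] U) → 4
  γ[g; MIN(b)→h]((T ⋈[f=b] U)) → 4
  ρ[c/h](γ[g; MIN(b)→h]((T ⋈[f=b] U))) → 4
  π[g](ρ[c/h](γ[g; MIN(b)→h]((T ⋈[f=b] U)))) → 4
  γ[g; COUNT(*)→b](π[g](ρ[c/h](γ[g; MIN(b)→h]((T ⋈[f=b] U))))) → 4

|E| = 4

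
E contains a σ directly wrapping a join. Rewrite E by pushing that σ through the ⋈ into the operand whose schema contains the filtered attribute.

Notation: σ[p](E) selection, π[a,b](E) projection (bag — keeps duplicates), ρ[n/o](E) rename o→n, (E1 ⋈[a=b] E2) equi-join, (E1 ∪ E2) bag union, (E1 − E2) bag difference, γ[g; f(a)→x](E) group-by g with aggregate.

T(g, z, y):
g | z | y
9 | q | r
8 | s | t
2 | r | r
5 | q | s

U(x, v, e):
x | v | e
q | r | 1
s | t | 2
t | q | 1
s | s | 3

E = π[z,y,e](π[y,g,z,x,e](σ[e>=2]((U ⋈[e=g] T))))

σ filters on e, owned by the left side.
E' = π[z,y,e](π[y,g,z,x,e]((σ[e>=2](U) ⋈[e=g] T)))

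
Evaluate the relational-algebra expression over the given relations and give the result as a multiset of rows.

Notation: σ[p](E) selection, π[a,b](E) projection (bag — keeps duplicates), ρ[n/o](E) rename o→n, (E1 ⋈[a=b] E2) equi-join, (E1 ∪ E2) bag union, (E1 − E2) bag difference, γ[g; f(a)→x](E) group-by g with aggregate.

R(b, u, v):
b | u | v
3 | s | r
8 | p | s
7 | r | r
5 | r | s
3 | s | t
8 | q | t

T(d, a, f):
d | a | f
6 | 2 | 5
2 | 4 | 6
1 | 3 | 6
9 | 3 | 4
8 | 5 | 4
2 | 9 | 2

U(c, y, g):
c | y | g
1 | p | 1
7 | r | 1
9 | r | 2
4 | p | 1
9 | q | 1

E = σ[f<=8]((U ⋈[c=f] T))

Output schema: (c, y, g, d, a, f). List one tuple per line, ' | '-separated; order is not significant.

Row counts bottom-up:
  U → 5
  T → 6
  (U ⋈[c=f] T) → 2
  σ[f<=8]((U ⋈[c=f] T)) → 2

== RESULT ==
c | y | g | d | a | f
4 | p | 1 | 8 | 5 | 4
4 | p | 1 | 9 | 3 | 4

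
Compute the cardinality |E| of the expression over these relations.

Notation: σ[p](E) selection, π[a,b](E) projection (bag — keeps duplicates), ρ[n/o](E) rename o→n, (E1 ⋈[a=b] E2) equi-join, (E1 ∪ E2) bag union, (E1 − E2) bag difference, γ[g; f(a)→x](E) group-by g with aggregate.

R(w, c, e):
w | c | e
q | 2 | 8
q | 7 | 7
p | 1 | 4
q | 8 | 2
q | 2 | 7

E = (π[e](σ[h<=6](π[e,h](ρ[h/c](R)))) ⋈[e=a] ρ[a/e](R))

Subexpression sizes:
  R → 5
  ρ[h/c](R) → 5
  π[e,h](ρ[h/c](R)) → 5
  σ[h<=6](π[e,h](ρ[h/c](R))) → 3
  π[e](σ[h<=6](π[e,h](ρ[h/c](R)))) → 3
  R → 5
  ρ[a/e](R) → 5
  (π[e](σ[h<=6](π[e,h](ρ[h/c](R)))) ⋈[e=a] ρ[a/e](R)) → 4

|E| = 4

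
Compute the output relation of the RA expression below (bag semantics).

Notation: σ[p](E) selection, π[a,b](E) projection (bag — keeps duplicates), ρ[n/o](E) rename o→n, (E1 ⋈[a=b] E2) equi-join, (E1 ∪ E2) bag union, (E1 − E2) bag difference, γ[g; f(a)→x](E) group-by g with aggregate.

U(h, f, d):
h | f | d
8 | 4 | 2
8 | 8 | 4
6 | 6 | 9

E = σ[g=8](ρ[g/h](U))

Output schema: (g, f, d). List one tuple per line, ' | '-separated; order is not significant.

Subexpression sizes:
  U → 3
  ρ[g/h](U) → 3
  σ[g=8](ρ[g/h](U)) → 2

== RESULT ==
g | f | d
8 | 4 | 2
8 | 8 | 4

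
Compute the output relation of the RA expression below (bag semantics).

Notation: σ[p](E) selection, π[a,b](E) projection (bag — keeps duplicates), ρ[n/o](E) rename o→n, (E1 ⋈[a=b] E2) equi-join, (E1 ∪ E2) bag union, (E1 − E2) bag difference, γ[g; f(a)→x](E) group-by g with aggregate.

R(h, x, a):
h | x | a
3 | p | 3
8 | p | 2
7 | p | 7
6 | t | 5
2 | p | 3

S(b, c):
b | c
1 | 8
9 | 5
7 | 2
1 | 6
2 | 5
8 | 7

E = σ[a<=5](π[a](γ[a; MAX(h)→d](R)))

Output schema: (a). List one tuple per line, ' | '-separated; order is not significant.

Row counts bottom-up:
  R → 5
  γ[a; MAX(h)→d](R) → 4
  π[a](γ[a; MAX(h)→d](R)) → 4
  σ[a<=5](π[a](γ[a; MAX(h)→d](R))) → 3

== RESULT ==
a
2
3
5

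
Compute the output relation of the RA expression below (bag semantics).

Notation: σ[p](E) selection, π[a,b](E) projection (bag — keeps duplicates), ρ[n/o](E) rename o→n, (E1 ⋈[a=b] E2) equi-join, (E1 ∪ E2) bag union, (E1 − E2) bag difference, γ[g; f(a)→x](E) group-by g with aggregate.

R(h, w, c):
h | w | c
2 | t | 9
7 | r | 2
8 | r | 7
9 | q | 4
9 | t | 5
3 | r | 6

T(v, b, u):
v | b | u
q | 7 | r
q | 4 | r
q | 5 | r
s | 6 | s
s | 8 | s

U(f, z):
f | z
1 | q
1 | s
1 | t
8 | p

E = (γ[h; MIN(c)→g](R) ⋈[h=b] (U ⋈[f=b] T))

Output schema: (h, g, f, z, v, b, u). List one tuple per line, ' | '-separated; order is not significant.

Stepwise |·|:
  R → 6
  γ[h; MIN(c)→g](R) → 5
  U → 4
  T → 5
  (U ⋈[f=b] T) → 1
  (γ[h; MIN(c)→g](R) ⋈[h=b] (U ⋈[f=b] T)) → 1

== RESULT ==
h | g | f | z | v | b | u
8 | 7 | 8 | p | s | 8 | s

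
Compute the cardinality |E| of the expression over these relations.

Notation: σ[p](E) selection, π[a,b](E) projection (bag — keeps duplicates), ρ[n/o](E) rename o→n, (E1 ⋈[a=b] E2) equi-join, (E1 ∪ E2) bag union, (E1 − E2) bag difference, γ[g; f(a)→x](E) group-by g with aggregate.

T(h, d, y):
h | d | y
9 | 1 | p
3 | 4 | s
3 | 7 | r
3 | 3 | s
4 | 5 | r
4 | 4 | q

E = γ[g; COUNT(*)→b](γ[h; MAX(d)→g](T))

Subexpression sizes:
  T → 6
  γ[h; MAX(d)→g](T) → 3
  γ[g; COUNT(*)→b](γ[h; MAX(d)→g](T)) → 3

|E| = 3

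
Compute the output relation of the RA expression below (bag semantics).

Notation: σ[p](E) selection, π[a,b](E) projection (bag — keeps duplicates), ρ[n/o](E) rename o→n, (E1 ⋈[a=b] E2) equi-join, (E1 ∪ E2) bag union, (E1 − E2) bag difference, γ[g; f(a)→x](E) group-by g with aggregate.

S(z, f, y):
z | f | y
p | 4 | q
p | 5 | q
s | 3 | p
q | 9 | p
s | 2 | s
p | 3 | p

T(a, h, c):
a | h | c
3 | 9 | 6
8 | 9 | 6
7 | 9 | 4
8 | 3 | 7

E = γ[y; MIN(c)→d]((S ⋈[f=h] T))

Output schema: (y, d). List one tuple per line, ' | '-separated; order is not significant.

Per-node cardinality:
  S → 6
  T → 4
  (S ⋈[f=h] T) → 5
  γ[y; MIN(c)→d]((S ⋈[f=h] T)) → 1

== RESULT ==
y | d
p | 4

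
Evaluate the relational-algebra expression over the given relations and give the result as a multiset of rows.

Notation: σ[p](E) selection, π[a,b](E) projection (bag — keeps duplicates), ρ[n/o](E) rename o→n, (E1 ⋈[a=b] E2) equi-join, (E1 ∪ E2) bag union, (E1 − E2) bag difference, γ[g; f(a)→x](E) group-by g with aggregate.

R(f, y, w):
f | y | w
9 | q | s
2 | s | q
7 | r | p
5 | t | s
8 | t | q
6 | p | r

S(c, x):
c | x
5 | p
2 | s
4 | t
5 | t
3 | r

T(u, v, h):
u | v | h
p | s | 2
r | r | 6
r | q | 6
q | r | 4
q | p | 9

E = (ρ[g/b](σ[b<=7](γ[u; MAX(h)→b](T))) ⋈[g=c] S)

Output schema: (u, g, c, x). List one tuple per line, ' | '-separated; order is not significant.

Stepwise |·|:
  T → 5
  γ[u; MAX(h)→b](T) → 3
  σ[b<=7](γ[u; MAX(h)→b](T)) → 2
  ρ[g/b](σ[b<=7](γ[u; MAX(h)→b](T))) → 2
  S → 5
  (ρ[g/b](σ[b<=7](γ[u; MAX(h)→b](T))) ⋈[g=c] S) → 1

== RESULT ==
u | g | c | x
p | 2 | 2 | s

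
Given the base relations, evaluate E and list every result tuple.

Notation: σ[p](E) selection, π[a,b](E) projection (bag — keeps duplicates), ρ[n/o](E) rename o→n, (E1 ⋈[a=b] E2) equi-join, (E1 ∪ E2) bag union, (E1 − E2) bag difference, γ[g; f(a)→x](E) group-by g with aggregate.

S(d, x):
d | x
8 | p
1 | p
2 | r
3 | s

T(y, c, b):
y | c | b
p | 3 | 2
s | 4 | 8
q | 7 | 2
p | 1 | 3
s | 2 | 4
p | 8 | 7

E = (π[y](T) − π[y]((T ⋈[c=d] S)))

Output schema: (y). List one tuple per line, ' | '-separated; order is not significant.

Stepwise |·|:
  T → 6
  π[y](T) → 6
  T → 6
  S → 4
  (T ⋈[c=d] S) → 4
  π[y]((T ⋈[c=d] S)) → 4
  (π[y](T) − π[y]((T ⋈[c=d] S))) → 2

== RESULT ==
y
q
s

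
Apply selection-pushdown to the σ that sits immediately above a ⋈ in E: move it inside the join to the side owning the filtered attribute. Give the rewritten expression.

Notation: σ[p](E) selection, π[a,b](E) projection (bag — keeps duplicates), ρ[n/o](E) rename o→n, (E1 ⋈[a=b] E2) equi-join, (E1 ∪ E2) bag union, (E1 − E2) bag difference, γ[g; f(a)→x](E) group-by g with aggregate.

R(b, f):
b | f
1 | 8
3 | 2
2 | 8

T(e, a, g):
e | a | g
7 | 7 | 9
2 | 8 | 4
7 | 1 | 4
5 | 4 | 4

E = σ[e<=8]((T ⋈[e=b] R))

σ filters on e, owned by the left side.
E' = (σ[e<=8](T) ⋈[e=b] R)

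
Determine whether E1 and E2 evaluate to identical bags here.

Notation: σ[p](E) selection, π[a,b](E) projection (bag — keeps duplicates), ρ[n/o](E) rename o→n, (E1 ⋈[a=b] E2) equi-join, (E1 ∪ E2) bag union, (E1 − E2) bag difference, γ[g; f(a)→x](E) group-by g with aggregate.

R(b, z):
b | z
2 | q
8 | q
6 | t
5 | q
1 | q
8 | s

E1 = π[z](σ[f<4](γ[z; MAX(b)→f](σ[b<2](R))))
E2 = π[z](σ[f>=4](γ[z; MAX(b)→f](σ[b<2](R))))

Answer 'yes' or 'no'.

E1 row counts bottom-up:
  R → 6
  σ[b<2](R) → 1
  γ[z; MAX(b)→f](σ[b<2](R)) → 1
  σ[f<4](γ[z; MAX(b)→f](σ[b<2](R))) → 1
  π[z](σ[f<4](γ[z; MAX(b)→f](σ[b<2](R)))) → 1
E2 row counts bottom-up:
  R → 6
  σ[b<2](R) → 1
  γ[z; MAX(b)→f](σ[b<2](R)) → 1
  σ[f>=4](γ[z; MAX(b)→f](σ[b<2](R))) → 0
  π[z](σ[f>=4](γ[z; MAX(b)→f](σ[b<2](R)))) → 0

E1 result:
z
q
E2 result:
z
(0 rows)
Witness: ('q',) appears 1× in E1 but 0× in E2.

no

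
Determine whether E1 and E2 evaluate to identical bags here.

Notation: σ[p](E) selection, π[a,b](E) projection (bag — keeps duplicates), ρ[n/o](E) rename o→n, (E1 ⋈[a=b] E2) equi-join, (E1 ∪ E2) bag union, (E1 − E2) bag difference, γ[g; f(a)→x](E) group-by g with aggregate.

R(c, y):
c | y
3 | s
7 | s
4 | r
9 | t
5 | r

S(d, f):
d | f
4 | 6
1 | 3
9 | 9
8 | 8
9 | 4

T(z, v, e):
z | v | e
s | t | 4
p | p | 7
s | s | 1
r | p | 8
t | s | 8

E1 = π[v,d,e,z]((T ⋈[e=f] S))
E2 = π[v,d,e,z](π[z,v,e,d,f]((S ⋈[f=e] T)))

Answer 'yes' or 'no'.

E1 per-node cardinality:
  T → 5
  S → 5
  (T ⋈[e=f] S) → 3
  π[v,d,e,z]((T ⋈[e=f] S)) → 3
E2 per-node cardinality:
  S → 5
  T → 5
  (S ⋈[f=e] T) → 3
  π[z,v,e,d,f]((S ⋈[f=e] T)) → 3
  π[v,d,e,z](π[z,v,e,d,f]((S ⋈[f=e] T))) → 3

E1 and E2 produce the same multiset:
v | d | e | z
p | 8 | 8 | r
s | 8 | 8 | t
t | 9 | 4 | s

yes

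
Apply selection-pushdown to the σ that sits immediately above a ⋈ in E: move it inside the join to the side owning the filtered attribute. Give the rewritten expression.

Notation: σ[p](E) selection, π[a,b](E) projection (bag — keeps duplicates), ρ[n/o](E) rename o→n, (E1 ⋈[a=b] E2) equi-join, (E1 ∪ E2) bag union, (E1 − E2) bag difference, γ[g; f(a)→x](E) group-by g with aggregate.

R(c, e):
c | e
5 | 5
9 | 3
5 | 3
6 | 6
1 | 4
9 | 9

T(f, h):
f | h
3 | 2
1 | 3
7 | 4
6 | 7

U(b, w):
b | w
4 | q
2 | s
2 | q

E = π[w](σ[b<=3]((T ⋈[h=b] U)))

σ filters on b, owned by the right side.
E' = π[w]((T ⋈[h=b] σ[b<=3](U)))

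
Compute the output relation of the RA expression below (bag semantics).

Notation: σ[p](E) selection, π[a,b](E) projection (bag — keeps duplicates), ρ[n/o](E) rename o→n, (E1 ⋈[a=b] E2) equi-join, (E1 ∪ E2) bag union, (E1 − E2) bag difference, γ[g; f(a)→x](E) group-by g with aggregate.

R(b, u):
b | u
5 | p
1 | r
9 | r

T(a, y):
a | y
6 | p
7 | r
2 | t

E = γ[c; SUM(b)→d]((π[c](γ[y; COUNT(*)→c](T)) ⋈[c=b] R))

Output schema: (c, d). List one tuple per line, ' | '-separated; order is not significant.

Row counts bottom-up:
  T → 3
  γ[y; COUNT(*)→c](T) → 3
  π[c](γ[y; COUNT(*)→c](T)) → 3
  R → 3
  (π[c](γ[y; COUNT(*)→c](T)) ⋈[c=b] R) → 3
  γ[c; SUM(b)→d]((π[c](γ[y; COUNT(*)→c](T)) ⋈[c=b] R)) → 1

== RESULT ==
c | d
1 | 3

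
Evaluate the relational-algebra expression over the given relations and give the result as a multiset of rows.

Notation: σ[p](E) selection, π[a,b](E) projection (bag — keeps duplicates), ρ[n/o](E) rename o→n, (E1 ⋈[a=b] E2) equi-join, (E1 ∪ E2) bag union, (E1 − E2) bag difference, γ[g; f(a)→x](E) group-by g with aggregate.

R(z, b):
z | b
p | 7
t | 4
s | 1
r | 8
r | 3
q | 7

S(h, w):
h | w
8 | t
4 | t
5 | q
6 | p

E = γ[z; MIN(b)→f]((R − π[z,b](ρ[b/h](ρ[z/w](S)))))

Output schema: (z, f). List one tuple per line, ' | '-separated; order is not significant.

Stepwise |·|:
  R → 6
  S → 4
  ρ[z/w](S) → 4
  ρ[b/h](ρ[z/w](S)) → 4
  π[z,b](ρ[b/h](ρ[z/w](S))) → 4
  (R − π[z,b](ρ[b/h](ρ[z/w](S)))) → 5
  γ[z; MIN(b)→f]((R − π[z,b](ρ[b/h](ρ[z/w](S))))) → 4

== RESULT ==
z | f
p | 7
q | 7
r | 3
s | 1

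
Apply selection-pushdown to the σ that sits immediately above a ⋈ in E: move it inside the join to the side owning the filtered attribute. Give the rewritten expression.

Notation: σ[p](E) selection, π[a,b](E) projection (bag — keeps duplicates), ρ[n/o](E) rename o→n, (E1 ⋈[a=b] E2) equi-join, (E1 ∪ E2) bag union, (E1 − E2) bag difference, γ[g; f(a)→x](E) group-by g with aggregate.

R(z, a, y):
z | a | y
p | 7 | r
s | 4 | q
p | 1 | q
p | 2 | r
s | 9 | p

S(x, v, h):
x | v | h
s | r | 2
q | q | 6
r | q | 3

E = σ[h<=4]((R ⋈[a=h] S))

σ filters on h, owned by the right side.
E' = (R ⋈[a=h] σ[h<=4](S))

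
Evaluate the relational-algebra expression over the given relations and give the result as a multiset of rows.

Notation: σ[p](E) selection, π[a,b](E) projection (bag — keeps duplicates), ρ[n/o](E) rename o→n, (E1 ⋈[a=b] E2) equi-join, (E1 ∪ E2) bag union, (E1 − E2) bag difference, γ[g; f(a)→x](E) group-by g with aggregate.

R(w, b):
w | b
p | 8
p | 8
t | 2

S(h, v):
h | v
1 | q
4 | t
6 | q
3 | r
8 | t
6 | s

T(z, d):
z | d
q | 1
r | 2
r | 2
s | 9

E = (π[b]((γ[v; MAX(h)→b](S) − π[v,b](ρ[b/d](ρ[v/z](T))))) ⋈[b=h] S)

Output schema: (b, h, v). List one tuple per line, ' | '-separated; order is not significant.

Stepwise |·|:
  S → 6
  γ[v; MAX(h)→b](S) → 4
  T → 4
  ρ[v/z](T) → 4
  ρ[b/d](ρ[v/z](T)) → 4
  π[v,b](ρ[b/d](ρ[v/z](T))) → 4
  (γ[v; MAX(h)→b](S) − π[v,b](ρ[b/d](ρ[v/z](T)))) → 4
  π[b]((γ[v; MAX(h)→b](S) − π[v,b](ρ[b/d](ρ[v/z](T))))) → 4
  S → 6
  (π[b]((γ[v; MAX(h)→b](S) − π[v,b](ρ[b/d](ρ[v/z](T))))) ⋈[b=h] S) → 6

== RESULT ==
b | h | v
3 | 3 | r
6 | 6 | q
6 | 6 | q
6 | 6 | s
6 | 6 | s
8 | 8 | t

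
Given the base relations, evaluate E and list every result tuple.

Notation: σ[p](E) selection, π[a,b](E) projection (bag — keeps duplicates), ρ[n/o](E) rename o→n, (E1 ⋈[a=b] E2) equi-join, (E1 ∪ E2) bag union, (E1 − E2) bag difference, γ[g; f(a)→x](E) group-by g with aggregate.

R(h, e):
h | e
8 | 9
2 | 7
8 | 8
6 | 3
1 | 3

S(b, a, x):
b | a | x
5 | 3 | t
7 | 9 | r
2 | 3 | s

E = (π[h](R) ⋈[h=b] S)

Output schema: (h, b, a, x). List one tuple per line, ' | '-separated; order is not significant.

Per-node cardinality:
  R → 5
  π[h](R) → 5
  S → 3
  (π[h](R) ⋈[h=b] S) → 1

== RESULT ==
h | b | a | x
2 | 2 | 3 | s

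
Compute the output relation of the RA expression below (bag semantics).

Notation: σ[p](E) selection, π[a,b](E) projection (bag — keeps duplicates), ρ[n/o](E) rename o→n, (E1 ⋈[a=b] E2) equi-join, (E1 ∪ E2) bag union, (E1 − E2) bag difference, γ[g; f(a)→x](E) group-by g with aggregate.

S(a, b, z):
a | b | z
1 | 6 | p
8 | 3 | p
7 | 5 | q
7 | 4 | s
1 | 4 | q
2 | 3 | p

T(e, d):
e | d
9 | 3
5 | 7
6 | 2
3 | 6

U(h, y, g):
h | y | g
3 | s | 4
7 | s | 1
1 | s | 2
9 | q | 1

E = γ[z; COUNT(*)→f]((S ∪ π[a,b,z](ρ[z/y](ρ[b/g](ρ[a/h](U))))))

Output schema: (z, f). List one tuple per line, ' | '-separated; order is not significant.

Stepwise |·|:
  S → 6
  U → 4
  ρ[a/h](U) → 4
  ρ[b/g](ρ[a/h](U)) → 4
  ρ[z/y](ρ[b/g](ρ[a/h](U))) → 4
  π[a,b,z](ρ[z/y](ρ[b/g](ρ[a/h](U)))) → 4
  (S ∪ π[a,b,z](ρ[z/y](ρ[b/g](ρ[a/h](U))))) → 10
  γ[z; COUNT(*)→f]((S ∪ π[a,b,z](ρ[z/y](ρ[b/g](ρ[a/h](U)))))) → 3

== RESULT ==
z | f
p | 3
q | 3
s | 4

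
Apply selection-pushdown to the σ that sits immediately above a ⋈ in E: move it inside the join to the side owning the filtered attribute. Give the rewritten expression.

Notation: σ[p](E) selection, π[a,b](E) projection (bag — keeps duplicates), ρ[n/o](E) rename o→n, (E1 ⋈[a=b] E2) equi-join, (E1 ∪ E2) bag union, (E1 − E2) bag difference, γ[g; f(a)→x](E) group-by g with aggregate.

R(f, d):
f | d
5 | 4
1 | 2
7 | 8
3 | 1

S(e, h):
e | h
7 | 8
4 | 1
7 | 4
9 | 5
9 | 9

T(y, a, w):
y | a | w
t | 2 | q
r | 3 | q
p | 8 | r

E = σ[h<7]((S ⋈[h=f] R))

σ filters on h, owned by the left side.
E' = (σ[h<7](S) ⋈[h=f] R)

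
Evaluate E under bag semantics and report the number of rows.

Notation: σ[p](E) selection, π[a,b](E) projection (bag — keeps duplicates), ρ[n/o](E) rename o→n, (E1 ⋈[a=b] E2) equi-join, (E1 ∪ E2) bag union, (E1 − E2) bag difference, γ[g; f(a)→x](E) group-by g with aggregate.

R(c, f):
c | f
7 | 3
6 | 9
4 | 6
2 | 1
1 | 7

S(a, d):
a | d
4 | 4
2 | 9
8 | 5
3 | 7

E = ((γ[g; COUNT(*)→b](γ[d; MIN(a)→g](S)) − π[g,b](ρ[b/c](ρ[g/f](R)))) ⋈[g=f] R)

Subexpression sizes:
  S → 4
  γ[d; MIN(a)→g](S) → 4
  γ[g; COUNT(*)→b](γ[d; MIN(a)→g](S)) → 4
  R → 5
  ρ[g/f](R) → 5
  ρ[b/c](ρ[g/f](R)) → 5
  π[g,b](ρ[b/c](ρ[g/f](R))) → 5
  (γ[g; COUNT(*)→b](γ[d; MIN(a)→g](S)) − π[g,b](ρ[b/c](ρ[g/f](R)))) → 4
  R → 5
  ((γ[g; COUNT(*)→b](γ[d; MIN(a)→g](S)) − π[g,b](ρ[b/c](ρ[g/f](R)))) ⋈[g=f] R) → 1

|E| = 1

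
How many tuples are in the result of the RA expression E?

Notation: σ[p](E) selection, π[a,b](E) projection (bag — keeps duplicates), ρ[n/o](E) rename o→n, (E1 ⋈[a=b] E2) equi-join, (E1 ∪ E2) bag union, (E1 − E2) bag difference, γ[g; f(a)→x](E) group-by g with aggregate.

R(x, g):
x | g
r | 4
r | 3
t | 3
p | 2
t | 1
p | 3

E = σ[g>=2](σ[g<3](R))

Subexpression sizes:
  R → 6
  σ[g<3](R) → 2
  σ[g>=2](σ[g<3](R)) → 1

|E| = 1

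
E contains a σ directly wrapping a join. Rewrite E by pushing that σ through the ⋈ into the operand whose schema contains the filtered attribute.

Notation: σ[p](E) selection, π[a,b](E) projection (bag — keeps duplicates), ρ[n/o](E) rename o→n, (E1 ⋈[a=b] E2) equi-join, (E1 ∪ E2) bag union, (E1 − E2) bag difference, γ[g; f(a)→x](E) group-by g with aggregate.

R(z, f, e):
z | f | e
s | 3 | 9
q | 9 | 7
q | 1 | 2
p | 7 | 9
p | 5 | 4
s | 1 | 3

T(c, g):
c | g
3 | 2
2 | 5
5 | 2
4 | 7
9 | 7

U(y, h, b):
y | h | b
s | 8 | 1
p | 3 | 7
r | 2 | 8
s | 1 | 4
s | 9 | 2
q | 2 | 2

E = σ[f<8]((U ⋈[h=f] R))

σ filters on f, owned by the right side.
E' = (U ⋈[h=f] σ[f<8](R))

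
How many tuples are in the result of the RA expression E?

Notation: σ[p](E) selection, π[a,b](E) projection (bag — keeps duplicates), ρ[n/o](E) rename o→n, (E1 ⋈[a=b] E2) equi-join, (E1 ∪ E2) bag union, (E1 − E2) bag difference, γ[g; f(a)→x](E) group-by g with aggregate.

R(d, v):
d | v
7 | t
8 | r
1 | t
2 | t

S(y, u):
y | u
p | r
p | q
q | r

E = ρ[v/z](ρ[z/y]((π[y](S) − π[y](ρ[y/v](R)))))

Subexpression sizes:
  S → 3
  π[y](S) → 3
  R → 4
  ρ[y/v](R) → 4
  π[y](ρ[y/v](R)) → 4
  (π[y](S) − π[y](ρ[y/v](R))) → 3
  ρ[z/y]((π[y](S) − π[y](ρ[y/v](R)))) → 3
  ρ[v/z](ρ[z/y]((π[y](S) − π[y](ρ[y/v](R))))) → 3

|E| = 3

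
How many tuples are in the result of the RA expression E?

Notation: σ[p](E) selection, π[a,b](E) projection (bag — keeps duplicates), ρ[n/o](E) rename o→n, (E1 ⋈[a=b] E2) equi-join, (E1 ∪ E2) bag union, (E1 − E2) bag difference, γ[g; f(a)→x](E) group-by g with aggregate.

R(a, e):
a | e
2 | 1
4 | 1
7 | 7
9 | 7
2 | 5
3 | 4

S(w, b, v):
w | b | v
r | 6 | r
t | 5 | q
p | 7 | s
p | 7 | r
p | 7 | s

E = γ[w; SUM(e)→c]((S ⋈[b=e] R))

Stepwise |·|:
  S → 5
  R → 6
  (S ⋈[b=e] R) → 7
  γ[w; SUM(e)→c]((S ⋈[b=e] R)) → 2

|E| = 2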